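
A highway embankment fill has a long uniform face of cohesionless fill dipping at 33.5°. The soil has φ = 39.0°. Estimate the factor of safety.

For a dry cohesionless infinite slope the factor of safety is FS = tanφ / tanβ.
FS = tan39.0° / tan33.5° = 0.8098 / 0.6619 = 1.223

FS = 1.22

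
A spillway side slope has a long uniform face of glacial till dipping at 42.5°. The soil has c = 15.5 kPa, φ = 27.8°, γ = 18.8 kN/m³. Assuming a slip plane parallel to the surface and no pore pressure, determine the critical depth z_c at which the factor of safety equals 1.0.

z_c = 3.90 m

Setting FS = 1.00 in FS = [c + γz cos²β tanφ] / [γz sinβ cosβ] and solving for z:
z = c / [γ cosβ (FS·sinβ − cosβ·tanφ)]
  = 15.5 / [18.8·cos42.5°·(1.00·sin42.5° − cos42.5°·tan27.8°)]
  = 15.5 / [18.8·0.7373·(1.00·0.6756 − 0.7373·0.5272)]
  = 15.5 / 3.9762 = 3.898 m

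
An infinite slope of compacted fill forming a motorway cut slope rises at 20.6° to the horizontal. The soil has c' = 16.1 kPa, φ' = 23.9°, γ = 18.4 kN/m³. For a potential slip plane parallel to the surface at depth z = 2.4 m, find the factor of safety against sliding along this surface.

FS = 2.29

For an infinite slope with a slip plane parallel to the surface (no pore pressure): FS = [c' + γz cos²β tanφ'] / [γz sinβ cosβ].
γz = 18.4·2.4 = 44.16 kN/m²
Numerator = 16.1 + 44.16·cos²20.6°·tan23.9° = 16.1 + 44.16·0.8762·0.4431 = 33.247 kPa
Denominator = 44.16·sin20.6°·cos20.6° = 44.16·0.3518·0.9361 = 14.544 kPa
FS = 33.247 / 14.544 = 2.286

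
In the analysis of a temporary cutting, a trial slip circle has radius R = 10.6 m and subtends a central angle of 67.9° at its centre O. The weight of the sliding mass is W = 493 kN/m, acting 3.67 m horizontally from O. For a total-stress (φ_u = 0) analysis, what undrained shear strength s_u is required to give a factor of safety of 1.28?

s_u = 17.4 kPa

FS = s_u·L_a·R / (W·d), so s_u = FS·W·d / (L_a·R).
Arc length L_a = R·θ = 10.6·(67.9°·π/180) = 10.6·1.1851 = 12.56 m
s_u = 1.28·493·3.67 / (12.56·10.6) = 2315.9 / 133.16 = 17.39 kPa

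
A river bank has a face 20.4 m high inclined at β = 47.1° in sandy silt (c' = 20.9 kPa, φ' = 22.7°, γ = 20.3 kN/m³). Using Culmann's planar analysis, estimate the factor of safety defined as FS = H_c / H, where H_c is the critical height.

FS = 1.53

H_c = (4c'/γ) · sinβ cosφ' / [1 − cos(β − φ')]
    = (4·20.9/20.3) · sin47.1°·cos22.7° / [1 − cos24.4°]
    = 4.118 · 0.6758 / 0.0893 = 31.16 m
FS = H_c / H = 31.16 / 20.4 = 1.527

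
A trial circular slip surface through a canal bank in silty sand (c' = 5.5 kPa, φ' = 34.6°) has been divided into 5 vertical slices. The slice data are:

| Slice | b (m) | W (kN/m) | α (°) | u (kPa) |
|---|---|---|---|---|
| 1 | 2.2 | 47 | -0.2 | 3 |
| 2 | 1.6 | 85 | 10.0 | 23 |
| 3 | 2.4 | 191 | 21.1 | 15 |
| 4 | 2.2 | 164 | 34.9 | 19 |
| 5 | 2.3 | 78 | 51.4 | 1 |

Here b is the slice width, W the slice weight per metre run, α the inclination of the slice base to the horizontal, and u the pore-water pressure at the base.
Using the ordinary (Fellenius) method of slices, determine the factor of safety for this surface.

FS = 1.32

Ordinary method of slices: FS = Σ[c'·Δl_i + (W_i cosα_i − u_i·Δl_i)·tanφ'] / Σ W_i sinα_i, with Δl_i = b_i / cosα_i.
Slice 1: Δl = 2.2/cos(-0.2°) = 2.200 m; N'_1 = 47·cos(-0.2°) − 3·2.200 = 40.4; c'Δl = 12.10; W sinα = -0.2
Slice 2: Δl = 1.6/cos10.0° = 1.625 m; N'_2 = 85·cos10.0° − 23·1.625 = 46.3; c'Δl = 8.94; W sinα = 14.8
Slice 3: Δl = 2.4/cos21.1° = 2.572 m; N'_3 = 191·cos21.1° − 15·2.572 = 139.6; c'Δl = 14.15; W sinα = 68.8
Slice 4: Δl = 2.2/cos34.9° = 2.682 m; N'_4 = 164·cos34.9° − 19·2.682 = 83.5; c'Δl = 14.75; W sinα = 93.8
Slice 5: Δl = 2.3/cos51.4° = 3.687 m; N'_5 = 78·cos51.4° − 1·3.687 = 45.0; c'Δl = 20.28; W sinα = 61.0
Σc'Δl = 70.2 kN/m; ΣN' = 354.9 kN/m; ΣW sinα = 238.1 kN/m
Resisting = 70.2 + 354.9·tan34.6° = 70.2 + 244.8 = 315.0 kN/m
FS = 315.0 / 238.1 = 1.323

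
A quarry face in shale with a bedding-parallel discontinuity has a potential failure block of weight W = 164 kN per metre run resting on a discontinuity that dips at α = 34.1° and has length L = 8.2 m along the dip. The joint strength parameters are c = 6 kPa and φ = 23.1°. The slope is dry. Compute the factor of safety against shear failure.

FS = 1.17

Resolving the block weight along and normal to the plane and applying the Mohr–Coulomb strength on the joint:
N' = W cosα = 164·cos34.1° = 135.8 kN/m
Driving force T = W sinα = 164·sin34.1° = 91.9 kN/m
Resisting force R = c·L + N'·tanφ = 6·8.2 + 135.8·tan23.1° = 49.2 + 57.9 = 107.1 kN/m
FS = R / T = 107.1 / 91.9 = 1.165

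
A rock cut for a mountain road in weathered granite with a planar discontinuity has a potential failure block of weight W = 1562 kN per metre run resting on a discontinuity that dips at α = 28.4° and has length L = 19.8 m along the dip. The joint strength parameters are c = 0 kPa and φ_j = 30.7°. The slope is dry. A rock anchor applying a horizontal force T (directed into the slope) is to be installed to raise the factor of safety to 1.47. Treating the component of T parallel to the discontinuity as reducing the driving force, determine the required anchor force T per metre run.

Resolving forces along and normal to the sliding plane, with the horizontal anchor force T adding T·sinα to the effective normal force and T·cosα acting up the plane against the driving force:
FS = [cL + (W cosα + T sinα) tanφ_j] / [W sinα − T cosα]
Without the anchor: N' = 1374.0 kN/m, driving T_d = 742.9 kN/m, resisting R = 0·19.8 + 1374.0·tan30.7° = 815.8 kN/m, FS = 1.10.
Setting FS = 1.47 and solving for T:
1.47·(742.9 − T cos28.4°) = 815.8 + T sin28.4°·tan30.7°
T·(sin28.4°·tan30.7° + 1.47·cos28.4°) = 1.47·742.9 − 815.8
T·(0.4756·0.5938 + 1.47·0.8796) = 1092.1 − 815.8 = 276.3
T·1.5755 = 276.3
T = 175.4 kN/m

T = 175 kN/m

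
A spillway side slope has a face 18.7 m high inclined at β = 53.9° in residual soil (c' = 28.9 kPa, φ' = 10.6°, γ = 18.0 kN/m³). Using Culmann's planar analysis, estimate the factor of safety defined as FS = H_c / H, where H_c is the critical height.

H_c = (4c'/γ) · sinβ cosφ' / [1 − cos(β − φ')]
    = (4·28.9/18.0) · sin53.9°·cos10.6° / [1 − cos43.3°]
    = 6.422 · 0.7942 / 0.2722 = 18.74 m
FS = H_c / H = 18.74 / 18.7 = 1.002

FS = 1.00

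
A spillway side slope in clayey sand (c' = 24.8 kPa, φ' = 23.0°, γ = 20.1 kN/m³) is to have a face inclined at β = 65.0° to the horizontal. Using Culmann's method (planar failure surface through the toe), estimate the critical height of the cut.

Culmann's analysis gives the critical failure plane at α_cr = (β + φ')/2 = (65.0 + 23.0)/2 = 44.0°, and the critical height
H_c = (4c'/γ) · sinβ cosφ' / [1 − cos(β − φ')]
    = (4·24.8/20.1) · sin65.0°·cos23.0° / [1 − cos(42.0°)]
    = 4.935 · 0.9063·0.9205 / [1 − 0.7431]
    = 4.935 · 0.8343 / 0.2569
    = 16.03 m

H_c = 16.03 m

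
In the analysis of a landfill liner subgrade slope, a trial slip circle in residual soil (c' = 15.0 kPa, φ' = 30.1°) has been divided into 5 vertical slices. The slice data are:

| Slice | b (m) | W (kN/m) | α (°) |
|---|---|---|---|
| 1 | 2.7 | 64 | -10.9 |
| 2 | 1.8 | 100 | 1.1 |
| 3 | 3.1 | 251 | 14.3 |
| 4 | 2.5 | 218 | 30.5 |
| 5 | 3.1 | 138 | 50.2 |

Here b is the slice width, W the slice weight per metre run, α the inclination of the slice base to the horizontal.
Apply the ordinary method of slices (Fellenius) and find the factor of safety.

Ordinary method of slices: FS = Σ[c'·Δl_i + (W_i cosα_i)·tanφ'] / Σ W_i sinα_i, with Δl_i = b_i / cosα_i.
Slice 1: Δl = 2.7/cos(-10.9°) = 2.750 m; N'_1 = 64·cos(-10.9°) = 62.8; c'Δl = 41.24; W sinα = -12.1
Slice 2: Δl = 1.8/cos1.1° = 1.800 m; N'_2 = 100·cos1.1° = 100.0; c'Δl = 27.00; W sinα = 1.9
Slice 3: Δl = 3.1/cos14.3° = 3.199 m; N'_3 = 251·cos14.3° = 243.2; c'Δl = 47.99; W sinα = 62.0
Slice 4: Δl = 2.5/cos30.5° = 2.901 m; N'_4 = 218·cos30.5° = 187.8; c'Δl = 43.52; W sinα = 110.6
Slice 5: Δl = 3.1/cos50.2° = 4.843 m; N'_5 = 138·cos50.2° = 88.3; c'Δl = 72.64; W sinα = 106.0
Σc'Δl = 232.4 kN/m; ΣN' = 682.2 kN/m; ΣW sinα = 268.5 kN/m
Resisting = 232.4 + 682.2·tan30.1° = 232.4 + 395.5 = 627.9 kN/m
FS = 627.9 / 268.5 = 2.339

FS = 2.34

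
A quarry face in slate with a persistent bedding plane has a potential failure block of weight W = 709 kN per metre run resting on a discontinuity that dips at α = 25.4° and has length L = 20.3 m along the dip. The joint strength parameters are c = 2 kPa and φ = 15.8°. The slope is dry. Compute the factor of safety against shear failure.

FS = 0.73

Resolving the block weight along and normal to the plane and applying the Mohr–Coulomb strength on the joint:
N' = W cosα = 709·cos25.4° = 640.5 kN/m
Driving force T = W sinα = 709·sin25.4° = 304.1 kN/m
Resisting force R = c·L + N'·tanφ = 2·20.3 + 640.5·tan15.8° = 40.6 + 181.2 = 221.8 kN/m
FS = R / T = 221.8 / 304.1 = 0.729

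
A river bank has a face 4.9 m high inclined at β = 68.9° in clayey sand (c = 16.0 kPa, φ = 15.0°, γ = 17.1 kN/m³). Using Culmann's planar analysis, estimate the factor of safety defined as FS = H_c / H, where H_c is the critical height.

H_c = (4c/γ) · sinβ cosφ / [1 − cos(β − φ)]
    = (4·16.0/17.1) · sin68.9°·cos15.0° / [1 − cos53.9°]
    = 3.743 · 0.9012 / 0.4108 = 8.21 m
FS = H_c / H = 8.21 / 4.9 = 1.676

FS = 1.68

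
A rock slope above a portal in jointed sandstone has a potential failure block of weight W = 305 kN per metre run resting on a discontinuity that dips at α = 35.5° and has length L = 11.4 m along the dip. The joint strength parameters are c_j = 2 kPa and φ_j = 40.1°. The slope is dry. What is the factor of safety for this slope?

Resolving the block weight along and normal to the plane and applying the Mohr–Coulomb strength on the joint:
N' = W cosα = 305·cos35.5° = 248.3 kN/m
Driving force T = W sinα = 305·sin35.5° = 177.1 kN/m
Resisting force R = c_j·L + N'·tanφ_j = 2·11.4 + 248.3·tan40.1° = 22.8 + 209.1 = 231.9 kN/m
FS = R / T = 231.9 / 177.1 = 1.309

FS = 1.31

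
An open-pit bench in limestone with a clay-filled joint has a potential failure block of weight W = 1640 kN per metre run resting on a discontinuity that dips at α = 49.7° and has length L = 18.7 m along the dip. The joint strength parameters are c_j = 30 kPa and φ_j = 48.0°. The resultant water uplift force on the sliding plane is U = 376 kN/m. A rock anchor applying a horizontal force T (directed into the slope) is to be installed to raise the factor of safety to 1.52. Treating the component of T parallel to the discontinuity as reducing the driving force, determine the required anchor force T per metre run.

Resolving forces along and normal to the sliding plane, with the horizontal anchor force T adding T·sinα to the effective normal force and T·cosα acting up the plane against the driving force:
FS = [c_jL + (W cosα − U + T sinα) tanφ_j] / [W sinα − T cosα]
Without the anchor: N' = 684.7 kN/m, driving T_d = 1250.8 kN/m, resisting R = 30·18.7 + 684.7·tan48.0° = 1321.5 kN/m, FS = 1.06.
Setting FS = 1.52 and solving for T:
1.52·(1250.8 − T cos49.7°) = 1321.5 + T sin49.7°·tan48.0°
T·(sin49.7°·tan48.0° + 1.52·cos49.7°) = 1.52·1250.8 − 1321.5
T·(0.7627·1.1106 + 1.52·0.6468) = 1901.2 − 1321.5 = 579.7
T·1.8301 = 579.7
T = 316.8 kN/m

T = 317 kN/m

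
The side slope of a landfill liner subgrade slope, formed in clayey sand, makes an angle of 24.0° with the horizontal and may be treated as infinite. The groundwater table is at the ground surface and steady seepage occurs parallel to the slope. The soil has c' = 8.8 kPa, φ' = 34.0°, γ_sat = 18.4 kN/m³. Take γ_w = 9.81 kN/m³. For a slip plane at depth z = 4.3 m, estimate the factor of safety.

FS = 1.01

With seepage parallel to the slope and the water table at the surface, the effective normal stress on the slip plane uses the buoyant unit weight γ' = γ_sat − γ_w while the driving shear stress uses γ_sat:
FS = [c' + γ' z cos²β tanφ'] / [γ_sat z sinβ cosβ]
γ' = 18.4 − 9.81 = 8.59 kN/m³
Numerator = 8.8 + 8.59·4.3·cos²24.0°·tan34.0° = 8.8 + 8.59·4.3·0.8346·0.6745 = 29.593 kPa
Denominator = 18.4·4.3·sin24.0°·cos24.0° = 18.4·4.3·0.4067·0.9135 = 29.399 kPa
FS = 29.593 / 29.399 = 1.007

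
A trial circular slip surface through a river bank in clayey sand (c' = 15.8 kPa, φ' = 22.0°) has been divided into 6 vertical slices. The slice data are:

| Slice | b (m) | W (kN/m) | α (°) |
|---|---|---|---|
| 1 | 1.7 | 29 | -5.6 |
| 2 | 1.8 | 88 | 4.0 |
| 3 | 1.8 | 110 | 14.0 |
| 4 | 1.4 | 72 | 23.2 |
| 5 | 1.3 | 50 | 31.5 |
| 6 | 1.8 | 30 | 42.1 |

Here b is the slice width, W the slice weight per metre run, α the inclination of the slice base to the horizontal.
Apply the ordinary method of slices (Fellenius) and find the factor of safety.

FS = 3.01

Ordinary method of slices: FS = Σ[c'·Δl_i + (W_i cosα_i)·tanφ'] / Σ W_i sinα_i, with Δl_i = b_i / cosα_i.
Slice 1: Δl = 1.7/cos(-5.6°) = 1.708 m; N'_1 = 29·cos(-5.6°) = 28.9; c'Δl = 26.99; W sinα = -2.8
Slice 2: Δl = 1.8/cos4.0° = 1.804 m; N'_2 = 88·cos4.0° = 87.8; c'Δl = 28.51; W sinα = 6.1
Slice 3: Δl = 1.8/cos14.0° = 1.855 m; N'_3 = 110·cos14.0° = 106.7; c'Δl = 29.31; W sinα = 26.6
Slice 4: Δl = 1.4/cos23.2° = 1.523 m; N'_4 = 72·cos23.2° = 66.2; c'Δl = 24.07; W sinα = 28.4
Slice 5: Δl = 1.3/cos31.5° = 1.525 m; N'_5 = 50·cos31.5° = 42.6; c'Δl = 24.09; W sinα = 26.1
Slice 6: Δl = 1.8/cos42.1° = 2.426 m; N'_6 = 30·cos42.1° = 22.3; c'Δl = 38.33; W sinα = 20.1
Σc'Δl = 171.3 kN/m; ΣN' = 354.4 kN/m; ΣW sinα = 104.5 kN/m
Resisting = 171.3 + 354.4·tan22.0° = 171.3 + 143.2 = 314.5 kN/m
FS = 314.5 / 104.5 = 3.009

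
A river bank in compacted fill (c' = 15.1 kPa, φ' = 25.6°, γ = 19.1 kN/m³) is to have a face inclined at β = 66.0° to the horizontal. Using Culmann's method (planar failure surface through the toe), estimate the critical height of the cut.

Culmann's analysis gives the critical failure plane at α_cr = (β + φ')/2 = (66.0 + 25.6)/2 = 45.8°, and the critical height
H_c = (4c'/γ) · sinβ cosφ' / [1 − cos(β − φ')]
    = (4·15.1/19.1) · sin66.0°·cos25.6° / [1 − cos(40.4°)]
    = 3.162 · 0.9135·0.9018 / [1 − 0.7615]
    = 3.162 · 0.8239 / 0.2385
    = 10.93 m

H_c = 10.93 m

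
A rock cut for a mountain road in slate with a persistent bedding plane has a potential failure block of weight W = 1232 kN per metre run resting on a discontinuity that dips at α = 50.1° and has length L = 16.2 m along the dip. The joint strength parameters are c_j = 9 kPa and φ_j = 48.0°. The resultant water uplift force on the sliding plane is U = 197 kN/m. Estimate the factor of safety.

Resolving the block weight along and normal to the plane and applying the Mohr–Coulomb strength on the joint:
N' = W cosα − U = 1232·cos50.1° − 197 = 593.3 kN/m
Driving force T = W sinα = 1232·sin50.1° = 945.1 kN/m
Resisting force R = c_j·L + N'·tanφ_j = 9·16.2 + 593.3·tan48.0° = 145.8 + 658.9 = 804.7 kN/m
FS = R / T = 804.7 / 945.1 = 0.851

FS = 0.85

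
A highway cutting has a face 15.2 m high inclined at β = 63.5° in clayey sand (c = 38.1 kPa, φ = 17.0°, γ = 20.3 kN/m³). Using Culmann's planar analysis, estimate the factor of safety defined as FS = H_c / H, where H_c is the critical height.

FS = 1.36

H_c = (4c/γ) · sinβ cosφ / [1 − cos(β − φ)]
    = (4·38.1/20.3) · sin63.5°·cos17.0° / [1 − cos46.5°]
    = 7.507 · 0.8558 / 0.3116 = 20.62 m
FS = H_c / H = 20.62 / 15.2 = 1.356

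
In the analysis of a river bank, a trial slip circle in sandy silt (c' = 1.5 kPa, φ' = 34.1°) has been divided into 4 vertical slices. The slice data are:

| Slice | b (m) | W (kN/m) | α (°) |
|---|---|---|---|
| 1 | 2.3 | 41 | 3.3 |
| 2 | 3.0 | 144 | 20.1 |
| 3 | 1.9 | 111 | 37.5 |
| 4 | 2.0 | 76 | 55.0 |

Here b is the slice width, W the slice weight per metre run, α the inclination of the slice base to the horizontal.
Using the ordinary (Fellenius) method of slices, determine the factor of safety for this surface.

FS = 1.24

Ordinary method of slices: FS = Σ[c'·Δl_i + (W_i cosα_i)·tanφ'] / Σ W_i sinα_i, with Δl_i = b_i / cosα_i.
Slice 1: Δl = 2.3/cos3.3° = 2.304 m; N'_1 = 41·cos3.3° = 40.9; c'Δl = 3.46; W sinα = 2.4
Slice 2: Δl = 3.0/cos20.1° = 3.195 m; N'_2 = 144·cos20.1° = 135.2; c'Δl = 4.79; W sinα = 49.5
Slice 3: Δl = 1.9/cos37.5° = 2.395 m; N'_3 = 111·cos37.5° = 88.1; c'Δl = 3.59; W sinα = 67.6
Slice 4: Δl = 2.0/cos55.0° = 3.487 m; N'_4 = 76·cos55.0° = 43.6; c'Δl = 5.23; W sinα = 62.3
Σc'Δl = 17.1 kN/m; ΣN' = 307.8 kN/m; ΣW sinα = 181.7 kN/m
Resisting = 17.1 + 307.8·tan34.1° = 17.1 + 208.4 = 225.5 kN/m
FS = 225.5 / 181.7 = 1.241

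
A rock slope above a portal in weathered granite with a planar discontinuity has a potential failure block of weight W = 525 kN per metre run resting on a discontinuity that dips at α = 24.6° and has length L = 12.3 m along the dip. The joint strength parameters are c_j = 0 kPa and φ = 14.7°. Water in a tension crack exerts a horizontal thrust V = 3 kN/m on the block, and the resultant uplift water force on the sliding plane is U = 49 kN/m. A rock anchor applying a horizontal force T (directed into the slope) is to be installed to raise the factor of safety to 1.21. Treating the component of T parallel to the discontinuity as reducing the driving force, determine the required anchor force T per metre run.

Resolving forces along and normal to the sliding plane, with the horizontal anchor force T adding T·sinα to the effective normal force and T·cosα acting up the plane against the driving force:
FS = [c_jL + (W cosα − U − V sinα + T sinα) tanφ] / [W sinα + V cosα − T cosα]
Without the anchor: N' = 427.1 kN/m, driving T_d = 221.3 kN/m, resisting R = 0·12.3 + 427.1·tan14.7° = 112.0 kN/m, FS = 0.51.
Setting FS = 1.21 and solving for T:
1.21·(221.3 − T cos24.6°) = 112.0 + T sin24.6°·tan14.7°
T·(sin24.6°·tan14.7° + 1.21·cos24.6°) = 1.21·221.3 − 112.0
T·(0.4163·0.2623 + 1.21·0.9092) = 267.7 − 112.0 = 155.7
T·1.2094 = 155.7
T = 128.7 kN/m

T = 129 kN/m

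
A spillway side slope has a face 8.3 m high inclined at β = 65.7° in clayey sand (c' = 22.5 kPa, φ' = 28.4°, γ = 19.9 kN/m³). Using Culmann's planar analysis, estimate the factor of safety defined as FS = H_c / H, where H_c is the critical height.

FS = 2.14

H_c = (4c'/γ) · sinβ cosφ' / [1 − cos(β − φ')]
    = (4·22.5/19.9) · sin65.7°·cos28.4° / [1 − cos37.3°]
    = 4.523 · 0.8017 / 0.2045 = 17.73 m
FS = H_c / H = 17.73 / 8.3 = 2.136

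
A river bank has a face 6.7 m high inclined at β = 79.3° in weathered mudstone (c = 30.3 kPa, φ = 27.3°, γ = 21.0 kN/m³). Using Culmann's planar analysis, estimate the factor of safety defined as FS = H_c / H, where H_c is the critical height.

FS = 1.96

H_c = (4c/γ) · sinβ cosφ / [1 − cos(β − φ)]
    = (4·30.3/21.0) · sin79.3°·cos27.3° / [1 − cos52.0°]
    = 5.771 · 0.8732 / 0.3843 = 13.11 m
FS = H_c / H = 13.11 / 6.7 = 1.957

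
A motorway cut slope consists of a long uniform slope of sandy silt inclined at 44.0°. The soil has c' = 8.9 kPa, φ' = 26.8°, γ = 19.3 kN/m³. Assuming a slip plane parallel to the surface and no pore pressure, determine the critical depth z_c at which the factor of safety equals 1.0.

Setting FS = 1.00 in FS = [c' + γz cos²β tanφ'] / [γz sinβ cosβ] and solving for z:
z = c' / [γ cosβ (FS·sinβ − cosβ·tanφ')]
  = 8.9 / [19.3·cos44.0°·(1.00·sin44.0° − cos44.0°·tan26.8°)]
  = 8.9 / [19.3·0.7193·(1.00·0.6947 − 0.7193·0.5051)]
  = 8.9 / 4.5994 = 1.935 m

z_c = 1.94 m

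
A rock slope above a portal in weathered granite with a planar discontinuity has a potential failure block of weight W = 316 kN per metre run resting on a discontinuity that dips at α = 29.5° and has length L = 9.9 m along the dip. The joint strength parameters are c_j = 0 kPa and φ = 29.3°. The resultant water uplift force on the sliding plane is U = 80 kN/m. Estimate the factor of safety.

Resolving the block weight along and normal to the plane and applying the Mohr–Coulomb strength on the joint:
N' = W cosα − U = 316·cos29.5° − 80 = 195.0 kN/m
Driving force T = W sinα = 316·sin29.5° = 155.6 kN/m
Resisting force R = c_j·L + N'·tanφ = 0·9.9 + 195.0·tan29.3° = 0.0 + 109.4 = 109.4 kN/m
FS = R / T = 109.4 / 155.6 = 0.703

FS = 0.70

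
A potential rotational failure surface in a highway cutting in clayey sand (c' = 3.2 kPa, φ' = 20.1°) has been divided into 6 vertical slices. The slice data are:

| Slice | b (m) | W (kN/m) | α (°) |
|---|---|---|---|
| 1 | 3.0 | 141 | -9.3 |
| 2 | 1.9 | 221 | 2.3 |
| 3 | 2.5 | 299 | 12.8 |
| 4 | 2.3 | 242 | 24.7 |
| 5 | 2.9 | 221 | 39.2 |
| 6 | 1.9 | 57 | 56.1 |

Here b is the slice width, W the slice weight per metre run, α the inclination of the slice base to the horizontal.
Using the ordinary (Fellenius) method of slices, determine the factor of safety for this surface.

Ordinary method of slices: FS = Σ[c'·Δl_i + (W_i cosα_i)·tanφ'] / Σ W_i sinα_i, with Δl_i = b_i / cosα_i.
Slice 1: Δl = 3.0/cos(-9.3°) = 3.040 m; N'_1 = 141·cos(-9.3°) = 139.1; c'Δl = 9.73; W sinα = -22.8
Slice 2: Δl = 1.9/cos2.3° = 1.902 m; N'_2 = 221·cos2.3° = 220.8; c'Δl = 6.08; W sinα = 8.9
Slice 3: Δl = 2.5/cos12.8° = 2.564 m; N'_3 = 299·cos12.8° = 291.6; c'Δl = 8.20; W sinα = 66.2
Slice 4: Δl = 2.3/cos24.7° = 2.532 m; N'_4 = 242·cos24.7° = 219.9; c'Δl = 8.10; W sinα = 101.1
Slice 5: Δl = 2.9/cos39.2° = 3.742 m; N'_5 = 221·cos39.2° = 171.3; c'Δl = 11.98; W sinα = 139.7
Slice 6: Δl = 1.9/cos56.1° = 3.407 m; N'_6 = 57·cos56.1° = 31.8; c'Δl = 10.90; W sinα = 47.3
Σc'Δl = 55.0 kN/m; ΣN' = 1074.5 kN/m; ΣW sinα = 340.4 kN/m
Resisting = 55.0 + 1074.5·tan20.1° = 55.0 + 393.2 = 448.2 kN/m
FS = 448.2 / 340.4 = 1.316

FS = 1.32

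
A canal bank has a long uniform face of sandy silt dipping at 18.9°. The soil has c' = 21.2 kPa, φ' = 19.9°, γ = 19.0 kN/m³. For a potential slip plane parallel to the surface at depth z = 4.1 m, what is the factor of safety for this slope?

For an infinite slope with a slip plane parallel to the surface (no pore pressure): FS = [c' + γz cos²β tanφ'] / [γz sinβ cosβ].
γz = 19.0·4.1 = 77.90 kN/m²
Numerator = 21.2 + 77.90·cos²18.9°·tan19.9° = 21.2 + 77.90·0.8951·0.3620 = 46.441 kPa
Denominator = 77.90·sin18.9°·cos18.9° = 77.90·0.3239·0.9461 = 23.873 kPa
FS = 46.441 / 23.873 = 1.945

FS = 1.95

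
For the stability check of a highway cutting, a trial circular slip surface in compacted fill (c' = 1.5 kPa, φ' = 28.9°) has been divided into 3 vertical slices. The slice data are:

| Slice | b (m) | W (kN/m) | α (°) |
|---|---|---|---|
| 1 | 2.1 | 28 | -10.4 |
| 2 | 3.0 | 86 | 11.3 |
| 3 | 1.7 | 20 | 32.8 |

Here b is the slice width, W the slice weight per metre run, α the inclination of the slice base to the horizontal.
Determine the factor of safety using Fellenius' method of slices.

FS = 3.62

Ordinary method of slices: FS = Σ[c'·Δl_i + (W_i cosα_i)·tanφ'] / Σ W_i sinα_i, with Δl_i = b_i / cosα_i.
Slice 1: Δl = 2.1/cos(-10.4°) = 2.135 m; N'_1 = 28·cos(-10.4°) = 27.5; c'Δl = 3.20; W sinα = -5.1
Slice 2: Δl = 3.0/cos11.3° = 3.059 m; N'_2 = 86·cos11.3° = 84.3; c'Δl = 4.59; W sinα = 16.9
Slice 3: Δl = 1.7/cos32.8° = 2.022 m; N'_3 = 20·cos32.8° = 16.8; c'Δl = 3.03; W sinα = 10.8
Σc'Δl = 10.8 kN/m; ΣN' = 128.7 kN/m; ΣW sinα = 22.6 kN/m
Resisting = 10.8 + 128.7·tan28.9° = 10.8 + 71.0 = 81.9 kN/m
FS = 81.9 / 22.6 = 3.617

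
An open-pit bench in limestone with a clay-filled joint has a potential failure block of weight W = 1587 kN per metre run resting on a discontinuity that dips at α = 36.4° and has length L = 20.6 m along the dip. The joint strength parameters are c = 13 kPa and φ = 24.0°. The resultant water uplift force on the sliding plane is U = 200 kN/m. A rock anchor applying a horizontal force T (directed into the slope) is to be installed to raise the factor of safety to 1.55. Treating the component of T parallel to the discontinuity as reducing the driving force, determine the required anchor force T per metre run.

T = 471 kN/m

Resolving forces along and normal to the sliding plane, with the horizontal anchor force T adding T·sinα to the effective normal force and T·cosα acting up the plane against the driving force:
FS = [cL + (W cosα − U + T sinα) tanφ] / [W sinα − T cosα]
Without the anchor: N' = 1077.4 kN/m, driving T_d = 941.8 kN/m, resisting R = 13·20.6 + 1077.4·tan24.0° = 747.5 kN/m, FS = 0.79.
Setting FS = 1.55 and solving for T:
1.55·(941.8 − T cos36.4°) = 747.5 + T sin36.4°·tan24.0°
T·(sin36.4°·tan24.0° + 1.55·cos36.4°) = 1.55·941.8 − 747.5
T·(0.5934·0.4452 + 1.55·0.8049) = 1459.7 − 747.5 = 712.2
T·1.5118 = 712.2
T = 471.1 kN/m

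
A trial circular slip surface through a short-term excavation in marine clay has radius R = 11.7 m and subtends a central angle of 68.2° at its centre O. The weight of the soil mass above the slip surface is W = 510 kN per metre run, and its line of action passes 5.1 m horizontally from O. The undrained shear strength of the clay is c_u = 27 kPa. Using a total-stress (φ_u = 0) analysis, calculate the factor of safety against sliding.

FS = 1.69

Taking moments about the centre O, the resisting moment is provided by the undrained shear strength acting along the arc:
Arc length L_a = R·θ = 11.7·(68.2°·π/180) = 11.7·1.1903 = 13.93 m
M_R = c_u·L_a·R = 27·13.93·11.7 = 4399.4 kN·m/m
M_D = W·d = 510·5.1 = 2601.0 kN·m/m
FS = M_R / M_D = 4399.4 / 2601.0 = 1.691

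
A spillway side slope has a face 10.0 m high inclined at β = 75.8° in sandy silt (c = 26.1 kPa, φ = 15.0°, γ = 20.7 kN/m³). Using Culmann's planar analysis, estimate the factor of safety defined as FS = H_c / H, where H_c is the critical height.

FS = 0.92

H_c = (4c/γ) · sinβ cosφ / [1 − cos(β − φ)]
    = (4·26.1/20.7) · sin75.8°·cos15.0° / [1 − cos60.8°]
    = 5.043 · 0.9364 / 0.5121 = 9.22 m
FS = H_c / H = 9.22 / 10.0 = 0.922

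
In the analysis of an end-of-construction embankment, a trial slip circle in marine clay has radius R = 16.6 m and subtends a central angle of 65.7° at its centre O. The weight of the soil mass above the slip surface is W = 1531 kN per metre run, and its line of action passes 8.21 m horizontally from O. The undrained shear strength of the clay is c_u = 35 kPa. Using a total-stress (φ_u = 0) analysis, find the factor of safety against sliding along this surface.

Taking moments about the centre O, the resisting moment is provided by the undrained shear strength acting along the arc:
Arc length L_a = R·θ = 16.6·(65.7°·π/180) = 16.6·1.1467 = 19.03 m
M_R = c_u·L_a·R = 35·19.03·16.6 = 11059.3 kN·m/m
M_D = W·d = 1531·8.21 = 12569.5 kN·m/m
FS = M_R / M_D = 11059.3 / 12569.5 = 0.880

FS = 0.88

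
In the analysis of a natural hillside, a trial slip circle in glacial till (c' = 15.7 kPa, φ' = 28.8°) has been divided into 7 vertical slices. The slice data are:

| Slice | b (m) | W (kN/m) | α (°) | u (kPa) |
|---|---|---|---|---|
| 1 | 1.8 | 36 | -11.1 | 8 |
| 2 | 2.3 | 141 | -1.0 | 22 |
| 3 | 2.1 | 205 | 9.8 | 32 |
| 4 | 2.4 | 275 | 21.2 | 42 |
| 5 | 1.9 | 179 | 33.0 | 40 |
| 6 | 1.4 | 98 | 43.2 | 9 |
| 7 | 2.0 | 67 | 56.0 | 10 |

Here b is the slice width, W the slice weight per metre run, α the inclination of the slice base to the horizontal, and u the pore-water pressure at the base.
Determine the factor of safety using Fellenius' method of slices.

Ordinary method of slices: FS = Σ[c'·Δl_i + (W_i cosα_i − u_i·Δl_i)·tanφ'] / Σ W_i sinα_i, with Δl_i = b_i / cosα_i.
Slice 1: Δl = 1.8/cos(-11.1°) = 1.834 m; N'_1 = 36·cos(-11.1°) − 8·1.834 = 20.7; c'Δl = 28.80; W sinα = -6.9
Slice 2: Δl = 2.3/cos(-1.0°) = 2.300 m; N'_2 = 141·cos(-1.0°) − 22·2.300 = 90.4; c'Δl = 36.12; W sinα = -2.5
Slice 3: Δl = 2.1/cos9.8° = 2.131 m; N'_3 = 205·cos9.8° − 32·2.131 = 133.8; c'Δl = 33.46; W sinα = 34.9
Slice 4: Δl = 2.4/cos21.2° = 2.574 m; N'_4 = 275·cos21.2° − 42·2.574 = 148.3; c'Δl = 40.42; W sinα = 99.4
Slice 5: Δl = 1.9/cos33.0° = 2.265 m; N'_5 = 179·cos33.0° − 40·2.265 = 59.5; c'Δl = 35.57; W sinα = 97.5
Slice 6: Δl = 1.4/cos43.2° = 1.921 m; N'_6 = 98·cos43.2° − 9·1.921 = 54.2; c'Δl = 30.15; W sinα = 67.1
Slice 7: Δl = 2.0/cos56.0° = 3.577 m; N'_7 = 67·cos56.0° − 10·3.577 = 1.7; c'Δl = 56.15; W sinα = 55.5
Σc'Δl = 260.7 kN/m; ΣN' = 508.5 kN/m; ΣW sinα = 345.1 kN/m
Resisting = 260.7 + 508.5·tan28.8° = 260.7 + 279.5 = 540.2 kN/m
FS = 540.2 / 345.1 = 1.565

FS = 1.57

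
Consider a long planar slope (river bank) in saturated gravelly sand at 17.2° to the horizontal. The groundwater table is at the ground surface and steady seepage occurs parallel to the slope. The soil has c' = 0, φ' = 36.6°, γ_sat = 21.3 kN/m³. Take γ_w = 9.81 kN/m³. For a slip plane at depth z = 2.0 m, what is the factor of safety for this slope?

FS = 1.29

With seepage parallel to the slope and the water table at the surface, the effective normal stress on the slip plane uses the buoyant unit weight γ' = γ_sat − γ_w while the driving shear stress uses γ_sat:
FS = [c' + γ' z cos²β tanφ'] / [γ_sat z sinβ cosβ]
(For c' = 0 this reduces to FS = (γ'/γ_sat)·tanφ'/tanβ.)
γ' = 21.3 − 9.81 = 11.49 kN/m³
Numerator = 0.0 + 11.49·2.0·cos²17.2°·tan36.6° = 0.0 + 11.49·2.0·0.9126·0.7427 = 15.574 kPa
Denominator = 21.3·2.0·sin17.2°·cos17.2° = 21.3·2.0·0.2957·0.9553 = 12.034 kPa
FS = 15.574 / 12.034 = 1.294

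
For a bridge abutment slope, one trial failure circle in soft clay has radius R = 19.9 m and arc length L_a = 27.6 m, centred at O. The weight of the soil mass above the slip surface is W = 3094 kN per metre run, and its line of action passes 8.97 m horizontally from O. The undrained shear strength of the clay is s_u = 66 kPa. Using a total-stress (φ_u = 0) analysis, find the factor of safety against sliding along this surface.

Taking moments about the centre O, the resisting moment is provided by the undrained shear strength acting along the arc:
M_R = s_u·L_a·R = 66·27.60·19.9 = 36249.8 kN·m/m
M_D = W·d = 3094·8.97 = 27753.2 kN·m/m
FS = M_R / M_D = 36249.8 / 27753.2 = 1.306

FS = 1.31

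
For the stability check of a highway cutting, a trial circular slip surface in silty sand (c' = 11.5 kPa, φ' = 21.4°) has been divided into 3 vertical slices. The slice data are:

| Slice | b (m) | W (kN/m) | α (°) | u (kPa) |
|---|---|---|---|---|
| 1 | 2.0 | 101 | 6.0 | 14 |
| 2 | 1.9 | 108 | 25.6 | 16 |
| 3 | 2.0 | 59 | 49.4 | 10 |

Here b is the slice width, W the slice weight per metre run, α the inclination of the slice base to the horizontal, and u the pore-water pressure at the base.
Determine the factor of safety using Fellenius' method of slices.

Ordinary method of slices: FS = Σ[c'·Δl_i + (W_i cosα_i − u_i·Δl_i)·tanφ'] / Σ W_i sinα_i, with Δl_i = b_i / cosα_i.
Slice 1: Δl = 2.0/cos6.0° = 2.011 m; N'_1 = 101·cos6.0° − 14·2.011 = 72.3; c'Δl = 23.13; W sinα = 10.6
Slice 2: Δl = 1.9/cos25.6° = 2.107 m; N'_2 = 108·cos25.6° − 16·2.107 = 63.7; c'Δl = 24.23; W sinα = 46.7
Slice 3: Δl = 2.0/cos49.4° = 3.073 m; N'_3 = 59·cos49.4° − 10·3.073 = 7.7; c'Δl = 35.34; W sinα = 44.8
Σc'Δl = 82.7 kN/m; ΣN' = 143.6 kN/m; ΣW sinα = 102.0 kN/m
Resisting = 82.7 + 143.6·tan21.4° = 82.7 + 56.3 = 139.0 kN/m
FS = 139.0 / 102.0 = 1.362

FS = 1.36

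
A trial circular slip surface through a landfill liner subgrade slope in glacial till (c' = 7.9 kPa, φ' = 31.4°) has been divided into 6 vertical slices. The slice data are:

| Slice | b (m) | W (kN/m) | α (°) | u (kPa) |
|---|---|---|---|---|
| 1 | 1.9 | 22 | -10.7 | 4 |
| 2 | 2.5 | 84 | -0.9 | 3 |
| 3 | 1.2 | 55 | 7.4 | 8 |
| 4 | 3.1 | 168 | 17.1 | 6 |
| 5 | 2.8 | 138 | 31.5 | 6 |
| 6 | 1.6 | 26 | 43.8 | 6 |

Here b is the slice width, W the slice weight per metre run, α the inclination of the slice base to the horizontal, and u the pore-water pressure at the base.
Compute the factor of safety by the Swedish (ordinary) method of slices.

Ordinary method of slices: FS = Σ[c'·Δl_i + (W_i cosα_i − u_i·Δl_i)·tanφ'] / Σ W_i sinα_i, with Δl_i = b_i / cosα_i.
Slice 1: Δl = 1.9/cos(-10.7°) = 1.934 m; N'_1 = 22·cos(-10.7°) − 4·1.934 = 13.9; c'Δl = 15.28; W sinα = -4.1
Slice 2: Δl = 2.5/cos(-0.9°) = 2.500 m; N'_2 = 84·cos(-0.9°) − 3·2.500 = 76.5; c'Δl = 19.75; W sinα = -1.3
Slice 3: Δl = 1.2/cos7.4° = 1.210 m; N'_3 = 55·cos7.4° − 8·1.210 = 44.9; c'Δl = 9.56; W sinα = 7.1
Slice 4: Δl = 3.1/cos17.1° = 3.243 m; N'_4 = 168·cos17.1° − 6·3.243 = 141.1; c'Δl = 25.62; W sinα = 49.4
Slice 5: Δl = 2.8/cos31.5° = 3.284 m; N'_5 = 138·cos31.5° − 6·3.284 = 98.0; c'Δl = 25.94; W sinα = 72.1
Slice 6: Δl = 1.6/cos43.8° = 2.217 m; N'_6 = 26·cos43.8° − 6·2.217 = 5.5; c'Δl = 17.51; W sinα = 18.0
Σc'Δl = 113.7 kN/m; ΣN' = 379.8 kN/m; ΣW sinα = 141.2 kN/m
Resisting = 113.7 + 379.8·tan31.4° = 113.7 + 231.8 = 345.5 kN/m
FS = 345.5 / 141.2 = 2.447

FS = 2.45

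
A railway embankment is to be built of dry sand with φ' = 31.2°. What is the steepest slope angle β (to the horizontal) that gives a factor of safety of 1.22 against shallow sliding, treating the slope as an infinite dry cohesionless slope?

For an infinite dry cohesionless slope FS = tanφ'/tanβ, so tanβ = tanφ' / FS.
tanβ = tan31.2° / 1.22 = 0.6056 / 1.22 = 0.4964
β = arctan(0.4964) = 26.40°

β = 26.4°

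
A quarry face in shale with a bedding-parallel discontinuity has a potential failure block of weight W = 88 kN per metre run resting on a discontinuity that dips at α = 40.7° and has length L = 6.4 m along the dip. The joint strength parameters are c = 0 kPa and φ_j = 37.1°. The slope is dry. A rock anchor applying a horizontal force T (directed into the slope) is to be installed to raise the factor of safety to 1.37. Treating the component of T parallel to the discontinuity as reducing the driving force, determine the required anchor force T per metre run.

T = 18 kN/m

Resolving forces along and normal to the sliding plane, with the horizontal anchor force T adding T·sinα to the effective normal force and T·cosα acting up the plane against the driving force:
FS = [cL + (W cosα + T sinα) tanφ_j] / [W sinα − T cosα]
Without the anchor: N' = 66.7 kN/m, driving T_d = 57.4 kN/m, resisting R = 0·6.4 + 66.7·tan37.1° = 50.5 kN/m, FS = 0.88.
Setting FS = 1.37 and solving for T:
1.37·(57.4 − T cos40.7°) = 50.5 + T sin40.7°·tan37.1°
T·(sin40.7°·tan37.1° + 1.37·cos40.7°) = 1.37·57.4 − 50.5
T·(0.6521·0.7563 + 1.37·0.7581) = 78.6 − 50.5 = 28.2
T·1.5318 = 28.2
T = 18.4 kN/m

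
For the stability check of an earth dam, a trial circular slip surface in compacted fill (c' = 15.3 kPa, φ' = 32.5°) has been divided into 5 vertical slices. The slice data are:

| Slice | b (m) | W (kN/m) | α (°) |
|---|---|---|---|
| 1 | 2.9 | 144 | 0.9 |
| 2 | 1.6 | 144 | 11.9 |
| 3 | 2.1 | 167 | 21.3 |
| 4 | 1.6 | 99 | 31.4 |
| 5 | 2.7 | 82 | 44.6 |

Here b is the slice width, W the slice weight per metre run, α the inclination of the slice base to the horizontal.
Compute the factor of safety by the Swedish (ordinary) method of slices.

Ordinary method of slices: FS = Σ[c'·Δl_i + (W_i cosα_i)·tanφ'] / Σ W_i sinα_i, with Δl_i = b_i / cosα_i.
Slice 1: Δl = 2.9/cos0.9° = 2.900 m; N'_1 = 144·cos0.9° = 144.0; c'Δl = 44.38; W sinα = 2.3
Slice 2: Δl = 1.6/cos11.9° = 1.635 m; N'_2 = 144·cos11.9° = 140.9; c'Δl = 25.02; W sinα = 29.7
Slice 3: Δl = 2.1/cos21.3° = 2.254 m; N'_3 = 167·cos21.3° = 155.6; c'Δl = 34.49; W sinα = 60.7
Slice 4: Δl = 1.6/cos31.4° = 1.875 m; N'_4 = 99·cos31.4° = 84.5; c'Δl = 28.68; W sinα = 51.6
Slice 5: Δl = 2.7/cos44.6° = 3.792 m; N'_5 = 82·cos44.6° = 58.4; c'Δl = 58.02; W sinα = 57.6
Σc'Δl = 190.6 kN/m; ΣN' = 583.4 kN/m; ΣW sinα = 201.8 kN/m
Resisting = 190.6 + 583.4·tan32.5° = 190.6 + 371.6 = 562.2 kN/m
FS = 562.2 / 201.8 = 2.786

FS = 2.79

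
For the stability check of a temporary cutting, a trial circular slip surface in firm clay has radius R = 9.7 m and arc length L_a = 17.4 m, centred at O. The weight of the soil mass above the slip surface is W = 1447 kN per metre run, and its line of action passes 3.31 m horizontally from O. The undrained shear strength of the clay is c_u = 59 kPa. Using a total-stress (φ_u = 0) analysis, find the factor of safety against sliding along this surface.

FS = 2.08

Taking moments about the centre O, the resisting moment is provided by the undrained shear strength acting along the arc:
M_R = c_u·L_a·R = 59·17.40·9.7 = 9958.0 kN·m/m
M_D = W·d = 1447·3.31 = 4789.6 kN·m/m
FS = M_R / M_D = 9958.0 / 4789.6 = 2.079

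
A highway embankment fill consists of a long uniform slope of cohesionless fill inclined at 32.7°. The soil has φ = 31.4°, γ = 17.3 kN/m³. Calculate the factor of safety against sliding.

FS = 0.95

For a dry cohesionless infinite slope the factor of safety is FS = tanφ / tanβ.
FS = tan31.4° / tan32.7° = 0.6104 / 0.6420 = 0.951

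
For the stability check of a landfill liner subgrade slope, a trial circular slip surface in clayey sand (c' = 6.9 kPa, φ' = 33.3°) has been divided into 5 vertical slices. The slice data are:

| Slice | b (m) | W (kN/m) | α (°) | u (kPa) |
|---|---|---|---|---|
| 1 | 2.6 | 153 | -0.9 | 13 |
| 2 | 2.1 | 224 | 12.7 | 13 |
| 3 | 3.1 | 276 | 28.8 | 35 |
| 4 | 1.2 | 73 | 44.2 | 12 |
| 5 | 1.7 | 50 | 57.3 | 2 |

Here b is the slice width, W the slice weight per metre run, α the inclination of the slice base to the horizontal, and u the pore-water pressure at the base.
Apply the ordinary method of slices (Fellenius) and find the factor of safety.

Ordinary method of slices: FS = Σ[c'·Δl_i + (W_i cosα_i − u_i·Δl_i)·tanφ'] / Σ W_i sinα_i, with Δl_i = b_i / cosα_i.
Slice 1: Δl = 2.6/cos(-0.9°) = 2.600 m; N'_1 = 153·cos(-0.9°) − 13·2.600 = 119.2; c'Δl = 17.94; W sinα = -2.4
Slice 2: Δl = 2.1/cos12.7° = 2.153 m; N'_2 = 224·cos12.7° − 13·2.153 = 190.5; c'Δl = 14.85; W sinα = 49.2
Slice 3: Δl = 3.1/cos28.8° = 3.538 m; N'_3 = 276·cos28.8° − 35·3.538 = 118.0; c'Δl = 24.41; W sinα = 133.0
Slice 4: Δl = 1.2/cos44.2° = 1.674 m; N'_4 = 73·cos44.2° − 12·1.674 = 32.2; c'Δl = 11.55; W sinα = 50.9
Slice 5: Δl = 1.7/cos57.3° = 3.147 m; N'_5 = 50·cos57.3° − 2·3.147 = 20.7; c'Δl = 21.71; W sinα = 42.1
Σc'Δl = 90.5 kN/m; ΣN' = 480.7 kN/m; ΣW sinα = 272.8 kN/m
Resisting = 90.5 + 480.7·tan33.3° = 90.5 + 315.8 = 406.2 kN/m
FS = 406.2 / 272.8 = 1.489

FS = 1.49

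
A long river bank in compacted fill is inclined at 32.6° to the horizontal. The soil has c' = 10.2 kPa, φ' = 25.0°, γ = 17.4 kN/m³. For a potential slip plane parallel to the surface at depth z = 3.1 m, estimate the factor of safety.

For an infinite slope with a slip plane parallel to the surface (no pore pressure): FS = [c' + γz cos²β tanφ'] / [γz sinβ cosβ].
γz = 17.4·3.1 = 53.94 kN/m²
Numerator = 10.2 + 53.94·cos²32.6°·tan25.0° = 10.2 + 53.94·0.7097·0.4663 = 28.051 kPa
Denominator = 53.94·sin32.6°·cos32.6° = 53.94·0.5388·0.8425 = 24.483 kPa
FS = 28.051 / 24.483 = 1.146

FS = 1.15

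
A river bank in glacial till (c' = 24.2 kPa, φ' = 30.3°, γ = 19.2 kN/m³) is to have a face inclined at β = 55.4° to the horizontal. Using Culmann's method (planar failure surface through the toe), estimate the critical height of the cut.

H_c = 37.94 m

Culmann's analysis gives the critical failure plane at α_cr = (β + φ')/2 = (55.4 + 30.3)/2 = 42.9°, and the critical height
H_c = (4c'/γ) · sinβ cosφ' / [1 − cos(β − φ')]
    = (4·24.2/19.2) · sin55.4°·cos30.3° / [1 − cos(25.1°)]
    = 5.042 · 0.8231·0.8634 / [1 − 0.9056]
    = 5.042 · 0.7107 / 0.0944
    = 37.94 m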